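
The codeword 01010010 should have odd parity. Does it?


Number of 1s: 3

Yes, parity is correct (3 ones)


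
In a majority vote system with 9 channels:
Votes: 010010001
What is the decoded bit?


Ones: 3 out of 9
Threshold: 5

0 (3/9 voted 1)


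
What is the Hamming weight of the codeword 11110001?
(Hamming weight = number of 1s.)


Counting 1s in 11110001

5


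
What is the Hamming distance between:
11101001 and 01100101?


XOR: 10001100
Count of 1s: 3

3


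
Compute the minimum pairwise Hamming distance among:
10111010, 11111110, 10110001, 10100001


Comparing all pairs, minimum distance: 1
Can detect 0 errors, correct 0 errors

1


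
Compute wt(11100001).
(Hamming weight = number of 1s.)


Counting 1s in 11100001

4


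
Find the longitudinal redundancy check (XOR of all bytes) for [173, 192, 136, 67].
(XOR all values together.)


XOR chain: 173 ^ 192 ^ 136 ^ 67 = 166

166


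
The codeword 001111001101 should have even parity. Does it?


Number of 1s: 7

No, parity error (7 ones)


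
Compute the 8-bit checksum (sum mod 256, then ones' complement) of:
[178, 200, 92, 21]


Sum = 491 mod 256 = 235
Complement = 20

20


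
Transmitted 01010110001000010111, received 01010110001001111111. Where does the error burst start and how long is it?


XOR: 00000000000001101000

Burst at position 13, length 4


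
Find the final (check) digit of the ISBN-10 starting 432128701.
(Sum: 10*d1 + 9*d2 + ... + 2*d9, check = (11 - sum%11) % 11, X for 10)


Weighted sum: 172
172 mod 11 = 7

Check digit: 4


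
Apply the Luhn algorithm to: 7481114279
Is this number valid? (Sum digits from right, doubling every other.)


Luhn sum = 44
44 mod 10 = 4

Invalid (Luhn sum mod 10 = 4)


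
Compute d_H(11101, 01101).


XOR: 10000
Count of 1s: 1

1


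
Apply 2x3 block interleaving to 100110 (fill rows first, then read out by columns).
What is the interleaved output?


Matrix:
  100
  110
Read columns: 110100

110100


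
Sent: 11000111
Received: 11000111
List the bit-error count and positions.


XOR: 00000000

0 errors (received matches sent)


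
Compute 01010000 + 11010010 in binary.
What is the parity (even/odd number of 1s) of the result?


01010000 = 80
11010010 = 210
Sum = 290 = 100100010
1s count = 3

odd parity (3 ones in 100100010)


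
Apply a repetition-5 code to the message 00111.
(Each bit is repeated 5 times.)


Each bit -> 5 copies

0000000000111111111111111


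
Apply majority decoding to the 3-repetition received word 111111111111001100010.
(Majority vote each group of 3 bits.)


Groups: 111, 111, 111, 111, 001, 100, 010
Majority votes: 1111000

1111000


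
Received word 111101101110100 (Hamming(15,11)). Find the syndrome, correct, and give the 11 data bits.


Syndrome = 0: no error detected

Data: 10111110100 (no errors)


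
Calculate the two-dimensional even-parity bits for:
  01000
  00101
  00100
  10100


Row parities: 1010
Column parities: 11101

Row P: 1010, Col P: 11101, Corner: 0


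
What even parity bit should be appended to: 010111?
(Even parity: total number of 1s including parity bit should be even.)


Number of 1s in data: 4
Parity bit: 0

0


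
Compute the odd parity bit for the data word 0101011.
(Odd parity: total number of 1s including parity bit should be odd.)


Number of 1s in data: 4
Parity bit: 1

1


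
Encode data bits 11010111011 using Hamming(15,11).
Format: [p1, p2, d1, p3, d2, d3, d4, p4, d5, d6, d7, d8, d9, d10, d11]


Parity bits: p1=1, p2=0, p3=1, p4=1

101110110111011


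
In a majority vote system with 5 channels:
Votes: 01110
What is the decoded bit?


Ones: 3 out of 5
Threshold: 3

1 (3/5 voted 1)


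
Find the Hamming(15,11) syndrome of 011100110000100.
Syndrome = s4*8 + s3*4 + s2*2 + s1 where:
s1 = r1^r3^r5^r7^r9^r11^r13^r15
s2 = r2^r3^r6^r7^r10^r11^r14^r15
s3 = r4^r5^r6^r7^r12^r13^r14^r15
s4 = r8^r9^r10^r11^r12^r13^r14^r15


s1=1, s2=1, s3=1, s4=0

Syndrome = 7 (error at position 7)


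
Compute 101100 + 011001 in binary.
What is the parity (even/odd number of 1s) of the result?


101100 = 44
011001 = 25
Sum = 69 = 1000101
1s count = 3

odd parity (3 ones in 1000101)


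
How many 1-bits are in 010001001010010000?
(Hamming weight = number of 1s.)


Counting 1s in 010001001010010000

5


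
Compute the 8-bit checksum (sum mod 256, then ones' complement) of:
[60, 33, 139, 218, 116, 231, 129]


Sum = 926 mod 256 = 158
Complement = 97

97


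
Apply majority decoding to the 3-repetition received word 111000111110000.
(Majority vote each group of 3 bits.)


Groups: 111, 000, 111, 110, 000
Majority votes: 10110

10110


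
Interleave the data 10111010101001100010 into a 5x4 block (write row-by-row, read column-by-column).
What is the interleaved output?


Matrix:
  1011
  1010
  1010
  0110
  0010
Read columns: 11100000101111110000

11100000101111110000


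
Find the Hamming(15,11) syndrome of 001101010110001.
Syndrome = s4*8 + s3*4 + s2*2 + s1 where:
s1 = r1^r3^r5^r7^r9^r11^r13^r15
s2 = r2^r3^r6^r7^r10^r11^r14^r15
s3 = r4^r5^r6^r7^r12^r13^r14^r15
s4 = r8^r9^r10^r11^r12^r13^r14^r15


s1=1, s2=1, s3=1, s4=0

Syndrome = 7 (error at position 7)


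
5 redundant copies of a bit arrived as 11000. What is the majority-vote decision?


Ones: 2 out of 5
Threshold: 3

0 (2/5 voted 1)


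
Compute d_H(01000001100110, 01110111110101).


XOR: 00110110010011
Count of 1s: 7

7


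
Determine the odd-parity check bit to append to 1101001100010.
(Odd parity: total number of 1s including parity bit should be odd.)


Number of 1s in data: 6
Parity bit: 1

1


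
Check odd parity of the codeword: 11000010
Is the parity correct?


Number of 1s: 3

Yes, parity is correct (3 ones)


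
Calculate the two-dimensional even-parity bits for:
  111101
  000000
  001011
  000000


Row parities: 1010
Column parities: 110110

Row P: 1010, Col P: 110110, Corner: 0


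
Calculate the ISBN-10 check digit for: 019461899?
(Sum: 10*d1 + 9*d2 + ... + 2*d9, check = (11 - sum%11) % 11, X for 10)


Weighted sum: 227
227 mod 11 = 7

Check digit: 4


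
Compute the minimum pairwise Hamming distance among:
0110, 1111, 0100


Comparing all pairs, minimum distance: 1
Can detect 0 errors, correct 0 errors

1


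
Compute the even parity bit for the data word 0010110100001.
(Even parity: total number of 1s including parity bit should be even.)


Number of 1s in data: 5
Parity bit: 1

1


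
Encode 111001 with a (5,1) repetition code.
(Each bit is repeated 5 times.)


Each bit -> 5 copies

111111111111111000000000011111


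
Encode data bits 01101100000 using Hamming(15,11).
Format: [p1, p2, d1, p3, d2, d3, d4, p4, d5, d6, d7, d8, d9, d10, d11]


Parity bits: p1=0, p2=0, p3=0, p4=0

000011001100000


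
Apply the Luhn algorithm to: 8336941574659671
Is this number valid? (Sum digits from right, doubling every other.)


Luhn sum = 80
80 mod 10 = 0

Valid (Luhn sum mod 10 = 0)


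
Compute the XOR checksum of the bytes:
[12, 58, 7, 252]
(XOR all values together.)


XOR chain: 12 ^ 58 ^ 7 ^ 252 = 205

205


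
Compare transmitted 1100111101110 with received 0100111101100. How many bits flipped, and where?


XOR: 1000000000010

2 error(s) at position(s): 0, 11


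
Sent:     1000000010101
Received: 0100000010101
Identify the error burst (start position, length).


XOR: 1100000000000

Burst at position 0, length 2


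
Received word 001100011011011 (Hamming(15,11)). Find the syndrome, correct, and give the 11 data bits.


Syndrome = 0: no error detected

Data: 10001011011 (no errors)


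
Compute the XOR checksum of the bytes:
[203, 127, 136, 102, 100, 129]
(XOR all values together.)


XOR chain: 203 ^ 127 ^ 136 ^ 102 ^ 100 ^ 129 = 191

191


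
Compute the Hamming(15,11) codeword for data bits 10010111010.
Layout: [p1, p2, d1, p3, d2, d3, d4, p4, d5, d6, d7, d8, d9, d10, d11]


Parity bits: p1=1, p2=1, p3=1, p4=0

111100100111010


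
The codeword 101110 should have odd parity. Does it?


Number of 1s: 4

No, parity error (4 ones)


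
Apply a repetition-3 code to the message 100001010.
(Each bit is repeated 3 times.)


Each bit -> 3 copies

111000000000000111000111000


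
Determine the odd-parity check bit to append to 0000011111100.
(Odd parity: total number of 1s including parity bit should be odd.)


Number of 1s in data: 6
Parity bit: 1

1


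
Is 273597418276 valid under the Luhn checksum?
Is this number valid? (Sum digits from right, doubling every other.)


Luhn sum = 67
67 mod 10 = 7

Invalid (Luhn sum mod 10 = 7)


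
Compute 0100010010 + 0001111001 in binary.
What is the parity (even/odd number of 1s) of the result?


0100010010 = 274
0001111001 = 121
Sum = 395 = 110001011
1s count = 5

odd parity (5 ones in 110001011)


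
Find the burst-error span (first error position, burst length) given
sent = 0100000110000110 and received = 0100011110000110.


XOR: 0000011000000000

Burst at position 5, length 2


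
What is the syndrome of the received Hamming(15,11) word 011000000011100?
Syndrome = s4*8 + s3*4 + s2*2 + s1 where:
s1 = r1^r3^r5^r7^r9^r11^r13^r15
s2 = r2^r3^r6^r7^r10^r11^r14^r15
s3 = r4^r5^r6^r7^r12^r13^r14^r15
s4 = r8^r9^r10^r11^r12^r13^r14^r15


s1=1, s2=1, s3=0, s4=1

Syndrome = 11 (error at position 11)


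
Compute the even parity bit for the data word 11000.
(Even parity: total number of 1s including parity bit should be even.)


Number of 1s in data: 2
Parity bit: 0

0


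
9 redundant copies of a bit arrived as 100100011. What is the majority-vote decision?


Ones: 4 out of 9
Threshold: 5

0 (4/9 voted 1)


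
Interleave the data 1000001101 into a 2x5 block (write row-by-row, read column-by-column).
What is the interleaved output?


Matrix:
  10000
  01101
Read columns: 1001010001

1001010001


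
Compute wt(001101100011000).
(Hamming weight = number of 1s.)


Counting 1s in 001101100011000

6


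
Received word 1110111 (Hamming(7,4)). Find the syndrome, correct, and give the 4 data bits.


Syndrome = 4: error at position 4

Data: 1111 (corrected bit 4)


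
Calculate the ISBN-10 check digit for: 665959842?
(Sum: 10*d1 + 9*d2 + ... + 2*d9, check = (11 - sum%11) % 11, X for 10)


Weighted sum: 340
340 mod 11 = 10

Check digit: 1


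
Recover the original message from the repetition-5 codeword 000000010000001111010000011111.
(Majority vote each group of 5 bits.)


Groups: 00000, 00100, 00001, 11101, 00000, 11111
Majority votes: 000101

000101


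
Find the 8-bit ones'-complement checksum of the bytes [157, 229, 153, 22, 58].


Sum = 619 mod 256 = 107
Complement = 148

148


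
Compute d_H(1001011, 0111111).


XOR: 1110100
Count of 1s: 4

4


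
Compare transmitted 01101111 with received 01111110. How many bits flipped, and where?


XOR: 00010001

2 error(s) at position(s): 3, 7


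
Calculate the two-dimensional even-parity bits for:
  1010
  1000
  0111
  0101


Row parities: 0110
Column parities: 0000

Row P: 0110, Col P: 0000, Corner: 0


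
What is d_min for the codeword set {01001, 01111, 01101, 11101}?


Comparing all pairs, minimum distance: 1
Can detect 0 errors, correct 0 errors

1


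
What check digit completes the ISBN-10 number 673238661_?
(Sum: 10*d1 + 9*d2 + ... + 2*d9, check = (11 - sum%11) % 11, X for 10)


Weighted sum: 263
263 mod 11 = 10

Check digit: 1


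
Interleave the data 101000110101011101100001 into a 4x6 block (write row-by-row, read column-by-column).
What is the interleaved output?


Matrix:
  101000
  110101
  011101
  100001
Read columns: 110101101010011000000111

110101101010011000000111


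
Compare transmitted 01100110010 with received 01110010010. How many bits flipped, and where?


XOR: 00010100000

2 error(s) at position(s): 3, 5


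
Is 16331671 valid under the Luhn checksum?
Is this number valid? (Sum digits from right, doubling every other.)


Luhn sum = 31
31 mod 10 = 1

Invalid (Luhn sum mod 10 = 1)


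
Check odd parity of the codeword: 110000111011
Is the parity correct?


Number of 1s: 7

Yes, parity is correct (7 ones)


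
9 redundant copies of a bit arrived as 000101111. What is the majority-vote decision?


Ones: 5 out of 9
Threshold: 5

1 (5/9 voted 1)


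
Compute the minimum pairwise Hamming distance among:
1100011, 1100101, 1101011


Comparing all pairs, minimum distance: 1
Can detect 0 errors, correct 0 errors

1


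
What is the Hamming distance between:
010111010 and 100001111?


XOR: 110110101
Count of 1s: 6

6


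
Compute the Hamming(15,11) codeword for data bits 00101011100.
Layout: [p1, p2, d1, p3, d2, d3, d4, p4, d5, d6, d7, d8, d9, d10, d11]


Parity bits: p1=1, p2=0, p3=1, p4=0

100101001011100


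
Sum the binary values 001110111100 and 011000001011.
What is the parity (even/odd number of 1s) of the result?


001110111100 = 956
011000001011 = 1547
Sum = 2503 = 100111000111
1s count = 7

odd parity (7 ones in 100111000111)


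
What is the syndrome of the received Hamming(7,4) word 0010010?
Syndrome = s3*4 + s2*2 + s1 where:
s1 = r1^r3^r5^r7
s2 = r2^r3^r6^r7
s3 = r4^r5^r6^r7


s1=1, s2=0, s3=1

Syndrome = 5 (error at position 5)


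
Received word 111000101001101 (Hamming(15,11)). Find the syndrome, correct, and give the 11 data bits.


Syndrome = 0: no error detected

Data: 10011001101 (no errors)


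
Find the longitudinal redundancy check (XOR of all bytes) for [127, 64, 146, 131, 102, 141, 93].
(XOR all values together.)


XOR chain: 127 ^ 64 ^ 146 ^ 131 ^ 102 ^ 141 ^ 93 = 152

152


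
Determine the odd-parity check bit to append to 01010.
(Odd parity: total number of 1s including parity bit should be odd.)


Number of 1s in data: 2
Parity bit: 1

1


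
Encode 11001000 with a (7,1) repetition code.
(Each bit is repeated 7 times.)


Each bit -> 7 copies

11111111111111000000000000001111111000000000000000000000


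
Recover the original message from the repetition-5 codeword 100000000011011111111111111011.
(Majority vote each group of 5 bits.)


Groups: 10000, 00000, 11011, 11111, 11111, 11011
Majority votes: 001111

001111


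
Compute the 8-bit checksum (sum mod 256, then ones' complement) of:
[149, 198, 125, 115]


Sum = 587 mod 256 = 75
Complement = 180

180


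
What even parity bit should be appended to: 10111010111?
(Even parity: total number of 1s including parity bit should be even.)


Number of 1s in data: 8
Parity bit: 0

0


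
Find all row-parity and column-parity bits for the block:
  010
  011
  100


Row parities: 101
Column parities: 101

Row P: 101, Col P: 101, Corner: 0


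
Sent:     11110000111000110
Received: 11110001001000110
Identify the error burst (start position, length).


XOR: 00000001110000000

Burst at position 7, length 3


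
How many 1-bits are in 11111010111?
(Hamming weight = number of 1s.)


Counting 1s in 11111010111

9


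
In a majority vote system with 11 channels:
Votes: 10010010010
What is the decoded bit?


Ones: 4 out of 11
Threshold: 6

0 (4/11 voted 1)


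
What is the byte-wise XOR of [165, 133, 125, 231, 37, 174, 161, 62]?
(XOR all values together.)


XOR chain: 165 ^ 133 ^ 125 ^ 231 ^ 37 ^ 174 ^ 161 ^ 62 = 174

174


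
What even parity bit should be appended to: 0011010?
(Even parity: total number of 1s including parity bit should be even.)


Number of 1s in data: 3
Parity bit: 1

1


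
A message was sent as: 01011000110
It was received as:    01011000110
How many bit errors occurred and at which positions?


XOR: 00000000000

0 errors (received matches sent)


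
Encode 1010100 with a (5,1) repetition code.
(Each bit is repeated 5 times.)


Each bit -> 5 copies

11111000001111100000111110000000000


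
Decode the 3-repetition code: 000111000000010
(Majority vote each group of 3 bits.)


Groups: 000, 111, 000, 000, 010
Majority votes: 01000

01000


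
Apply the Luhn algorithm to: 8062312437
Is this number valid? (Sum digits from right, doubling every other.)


Luhn sum = 40
40 mod 10 = 0

Valid (Luhn sum mod 10 = 0)


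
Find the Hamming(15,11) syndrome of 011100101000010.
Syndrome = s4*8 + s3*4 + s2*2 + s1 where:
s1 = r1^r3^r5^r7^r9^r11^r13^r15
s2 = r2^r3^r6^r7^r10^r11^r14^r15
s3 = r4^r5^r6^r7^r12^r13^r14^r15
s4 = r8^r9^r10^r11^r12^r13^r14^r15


s1=1, s2=0, s3=1, s4=0

Syndrome = 5 (error at position 5)


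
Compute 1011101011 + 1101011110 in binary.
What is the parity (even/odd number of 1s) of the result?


1011101011 = 747
1101011110 = 862
Sum = 1609 = 11001001001
1s count = 5

odd parity (5 ones in 11001001001)


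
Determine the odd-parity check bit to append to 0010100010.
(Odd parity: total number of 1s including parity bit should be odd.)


Number of 1s in data: 3
Parity bit: 0

0


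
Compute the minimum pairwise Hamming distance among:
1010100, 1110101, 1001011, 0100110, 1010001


Comparing all pairs, minimum distance: 2
Can detect 1 errors, correct 0 errors

2


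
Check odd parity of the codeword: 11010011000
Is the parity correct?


Number of 1s: 5

Yes, parity is correct (5 ones)


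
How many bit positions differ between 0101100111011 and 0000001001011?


XOR: 0101101110000
Count of 1s: 6

6


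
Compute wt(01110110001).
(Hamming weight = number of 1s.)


Counting 1s in 01110110001

6


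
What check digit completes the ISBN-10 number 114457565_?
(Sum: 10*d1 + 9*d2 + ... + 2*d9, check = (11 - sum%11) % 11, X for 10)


Weighted sum: 192
192 mod 11 = 5

Check digit: 6


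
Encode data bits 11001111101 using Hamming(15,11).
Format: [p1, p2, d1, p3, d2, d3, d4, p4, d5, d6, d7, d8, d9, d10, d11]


Parity bits: p1=0, p2=0, p3=0, p4=0

001010001111101


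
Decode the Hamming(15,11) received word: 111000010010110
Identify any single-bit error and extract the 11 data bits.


Syndrome = 0: no error detected

Data: 10000010110 (no errors)


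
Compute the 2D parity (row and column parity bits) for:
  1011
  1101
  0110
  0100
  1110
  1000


Row parities: 110111
Column parities: 0010

Row P: 110111, Col P: 0010, Corner: 1


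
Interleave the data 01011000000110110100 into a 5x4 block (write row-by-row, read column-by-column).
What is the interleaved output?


Matrix:
  0101
  1000
  0001
  1011
  0100
Read columns: 01010100010001010110

01010100010001010110


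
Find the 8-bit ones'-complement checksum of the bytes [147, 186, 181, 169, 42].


Sum = 725 mod 256 = 213
Complement = 42

42


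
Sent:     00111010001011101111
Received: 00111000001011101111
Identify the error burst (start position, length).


XOR: 00000010000000000000

Burst at position 6, length 1


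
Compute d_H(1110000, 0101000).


XOR: 1011000
Count of 1s: 3

3


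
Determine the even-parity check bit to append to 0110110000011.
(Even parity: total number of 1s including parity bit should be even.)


Number of 1s in data: 6
Parity bit: 0

0


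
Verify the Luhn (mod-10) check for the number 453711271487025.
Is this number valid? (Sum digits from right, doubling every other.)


Luhn sum = 54
54 mod 10 = 4

Invalid (Luhn sum mod 10 = 4)


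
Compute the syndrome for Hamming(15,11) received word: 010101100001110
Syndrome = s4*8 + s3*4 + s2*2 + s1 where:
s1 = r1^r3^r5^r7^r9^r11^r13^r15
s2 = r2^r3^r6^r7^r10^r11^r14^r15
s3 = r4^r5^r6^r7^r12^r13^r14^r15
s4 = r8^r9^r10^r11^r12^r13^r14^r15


s1=0, s2=0, s3=0, s4=1

Syndrome = 8 (error at position 8)


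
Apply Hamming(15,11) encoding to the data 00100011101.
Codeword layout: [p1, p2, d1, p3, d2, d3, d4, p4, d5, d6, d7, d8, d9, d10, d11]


Parity bits: p1=1, p2=1, p3=0, p4=0

110001000011101


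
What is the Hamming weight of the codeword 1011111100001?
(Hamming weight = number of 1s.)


Counting 1s in 1011111100001

8


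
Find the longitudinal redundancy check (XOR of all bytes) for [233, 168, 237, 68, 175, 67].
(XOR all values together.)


XOR chain: 233 ^ 168 ^ 237 ^ 68 ^ 175 ^ 67 = 4

4


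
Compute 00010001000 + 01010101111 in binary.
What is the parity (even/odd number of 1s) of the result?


00010001000 = 136
01010101111 = 687
Sum = 823 = 1100110111
1s count = 7

odd parity (7 ones in 1100110111)


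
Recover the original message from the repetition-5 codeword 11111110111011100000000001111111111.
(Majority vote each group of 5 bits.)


Groups: 11111, 11011, 10111, 00000, 00000, 11111, 11111
Majority votes: 1110011

1110011


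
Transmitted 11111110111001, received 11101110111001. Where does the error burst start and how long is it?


XOR: 00010000000000

Burst at position 3, length 1


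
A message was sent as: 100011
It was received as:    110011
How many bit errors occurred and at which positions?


XOR: 010000

1 error(s) at position(s): 1


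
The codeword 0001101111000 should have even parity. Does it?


Number of 1s: 6

Yes, parity is correct (6 ones)


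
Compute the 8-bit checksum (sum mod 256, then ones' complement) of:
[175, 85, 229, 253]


Sum = 742 mod 256 = 230
Complement = 25

25


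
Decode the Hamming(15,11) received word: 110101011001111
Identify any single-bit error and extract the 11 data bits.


Syndrome = 0: no error detected

Data: 00101001111 (no errors)


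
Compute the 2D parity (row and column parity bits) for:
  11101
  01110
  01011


Row parities: 011
Column parities: 11000

Row P: 011, Col P: 11000, Corner: 0


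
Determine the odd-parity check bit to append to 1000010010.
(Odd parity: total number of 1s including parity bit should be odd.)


Number of 1s in data: 3
Parity bit: 0

0


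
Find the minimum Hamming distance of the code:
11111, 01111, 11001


Comparing all pairs, minimum distance: 1
Can detect 0 errors, correct 0 errors

1


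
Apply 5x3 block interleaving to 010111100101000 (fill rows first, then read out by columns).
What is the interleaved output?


Matrix:
  010
  111
  100
  101
  000
Read columns: 011101100001010

011101100001010


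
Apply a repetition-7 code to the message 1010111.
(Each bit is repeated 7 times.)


Each bit -> 7 copies

1111111000000011111110000000111111111111111111111


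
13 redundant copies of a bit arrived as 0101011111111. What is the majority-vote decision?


Ones: 10 out of 13
Threshold: 7

1 (10/13 voted 1)


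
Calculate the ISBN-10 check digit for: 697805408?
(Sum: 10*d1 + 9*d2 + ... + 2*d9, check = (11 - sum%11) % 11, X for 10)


Weighted sum: 310
310 mod 11 = 2

Check digit: 9


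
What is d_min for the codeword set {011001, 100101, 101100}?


Comparing all pairs, minimum distance: 2
Can detect 1 errors, correct 0 errors

2


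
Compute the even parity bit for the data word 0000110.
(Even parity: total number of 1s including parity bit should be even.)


Number of 1s in data: 2
Parity bit: 0

0


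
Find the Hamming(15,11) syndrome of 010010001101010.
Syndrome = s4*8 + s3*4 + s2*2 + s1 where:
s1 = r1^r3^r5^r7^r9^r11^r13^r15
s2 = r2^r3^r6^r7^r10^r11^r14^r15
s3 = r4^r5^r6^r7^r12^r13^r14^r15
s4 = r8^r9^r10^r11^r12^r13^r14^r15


s1=0, s2=1, s3=1, s4=0

Syndrome = 6 (error at position 6)


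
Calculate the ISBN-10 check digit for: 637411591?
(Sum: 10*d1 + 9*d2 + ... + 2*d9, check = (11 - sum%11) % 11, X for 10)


Weighted sum: 231
231 mod 11 = 0

Check digit: 0


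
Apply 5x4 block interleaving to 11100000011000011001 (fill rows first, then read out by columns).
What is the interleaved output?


Matrix:
  1110
  0000
  0110
  0001
  1001
Read columns: 10001101001010000011

10001101001010000011


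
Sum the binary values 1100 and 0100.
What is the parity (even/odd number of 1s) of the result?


1100 = 12
0100 = 4
Sum = 16 = 10000
1s count = 1

odd parity (1 ones in 10000)


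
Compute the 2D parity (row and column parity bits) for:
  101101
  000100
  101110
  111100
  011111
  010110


Row parities: 010011
Column parities: 110010

Row P: 010011, Col P: 110010, Corner: 1


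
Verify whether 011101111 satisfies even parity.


Number of 1s: 7

No, parity error (7 ones)


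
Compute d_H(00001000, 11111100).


XOR: 11110100
Count of 1s: 5

5


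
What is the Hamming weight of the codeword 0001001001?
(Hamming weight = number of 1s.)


Counting 1s in 0001001001

3


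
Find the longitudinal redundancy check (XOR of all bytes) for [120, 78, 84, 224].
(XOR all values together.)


XOR chain: 120 ^ 78 ^ 84 ^ 224 = 130

130


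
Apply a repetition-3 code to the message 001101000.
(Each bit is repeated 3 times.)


Each bit -> 3 copies

000000111111000111000000000


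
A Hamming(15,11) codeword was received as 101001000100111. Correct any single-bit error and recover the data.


Syndrome = 2: error at position 2

Data: 10100100111 (corrected bit 2)


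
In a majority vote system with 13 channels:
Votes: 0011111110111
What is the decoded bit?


Ones: 10 out of 13
Threshold: 7

1 (10/13 voted 1)


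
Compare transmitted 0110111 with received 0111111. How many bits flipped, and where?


XOR: 0001000

1 error(s) at position(s): 3


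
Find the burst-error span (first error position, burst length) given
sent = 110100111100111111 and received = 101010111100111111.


XOR: 011110000000000000

Burst at position 1, length 4


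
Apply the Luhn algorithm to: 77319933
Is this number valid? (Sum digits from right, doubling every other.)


Luhn sum = 46
46 mod 10 = 6

Invalid (Luhn sum mod 10 = 6)


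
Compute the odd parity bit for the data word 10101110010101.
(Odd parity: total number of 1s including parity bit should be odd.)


Number of 1s in data: 8
Parity bit: 1

1


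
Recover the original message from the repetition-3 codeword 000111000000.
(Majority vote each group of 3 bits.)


Groups: 000, 111, 000, 000
Majority votes: 0100

0100


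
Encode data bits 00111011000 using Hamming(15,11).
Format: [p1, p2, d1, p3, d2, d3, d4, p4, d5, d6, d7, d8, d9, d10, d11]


Parity bits: p1=1, p2=1, p3=1, p4=1

110101111011000


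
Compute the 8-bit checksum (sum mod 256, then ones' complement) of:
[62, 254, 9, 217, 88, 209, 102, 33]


Sum = 974 mod 256 = 206
Complement = 49

49


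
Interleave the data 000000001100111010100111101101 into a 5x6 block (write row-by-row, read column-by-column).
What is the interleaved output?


Matrix:
  000000
  001100
  111010
  100111
  101101
Read columns: 001110010001101010110011000011

001110010001101010110011000011


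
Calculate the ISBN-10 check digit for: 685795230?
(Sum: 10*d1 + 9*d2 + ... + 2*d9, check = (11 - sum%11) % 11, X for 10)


Weighted sum: 317
317 mod 11 = 9

Check digit: 2


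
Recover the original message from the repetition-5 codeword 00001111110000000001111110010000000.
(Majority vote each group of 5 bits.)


Groups: 00001, 11111, 00000, 00001, 11111, 00100, 00000
Majority votes: 0100100

0100100


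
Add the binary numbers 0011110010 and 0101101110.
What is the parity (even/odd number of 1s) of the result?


0011110010 = 242
0101101110 = 366
Sum = 608 = 1001100000
1s count = 3

odd parity (3 ones in 1001100000)


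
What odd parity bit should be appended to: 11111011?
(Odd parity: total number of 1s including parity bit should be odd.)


Number of 1s in data: 7
Parity bit: 0

0


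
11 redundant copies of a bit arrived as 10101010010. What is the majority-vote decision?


Ones: 5 out of 11
Threshold: 6

0 (5/11 voted 1)


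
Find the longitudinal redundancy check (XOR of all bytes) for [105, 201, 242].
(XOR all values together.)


XOR chain: 105 ^ 201 ^ 242 = 82

82


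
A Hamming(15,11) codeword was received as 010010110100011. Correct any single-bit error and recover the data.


Syndrome = 3: error at position 3

Data: 11010100011 (corrected bit 3)


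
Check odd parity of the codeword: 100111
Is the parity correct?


Number of 1s: 4

No, parity error (4 ones)


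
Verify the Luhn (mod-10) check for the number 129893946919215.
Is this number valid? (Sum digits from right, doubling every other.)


Luhn sum = 87
87 mod 10 = 7

Invalid (Luhn sum mod 10 = 7)


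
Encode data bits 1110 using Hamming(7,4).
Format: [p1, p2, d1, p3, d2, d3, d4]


Parity bits: p1=0, p2=0, p3=0

0010110


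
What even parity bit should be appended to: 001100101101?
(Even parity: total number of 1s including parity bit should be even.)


Number of 1s in data: 6
Parity bit: 0

0


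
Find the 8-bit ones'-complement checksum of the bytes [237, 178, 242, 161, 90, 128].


Sum = 1036 mod 256 = 12
Complement = 243

243


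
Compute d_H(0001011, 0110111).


XOR: 0111100
Count of 1s: 4

4


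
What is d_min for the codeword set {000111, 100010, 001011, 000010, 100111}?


Comparing all pairs, minimum distance: 1
Can detect 0 errors, correct 0 errors

1


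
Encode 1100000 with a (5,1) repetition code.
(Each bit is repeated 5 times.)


Each bit -> 5 copies

11111111110000000000000000000000000


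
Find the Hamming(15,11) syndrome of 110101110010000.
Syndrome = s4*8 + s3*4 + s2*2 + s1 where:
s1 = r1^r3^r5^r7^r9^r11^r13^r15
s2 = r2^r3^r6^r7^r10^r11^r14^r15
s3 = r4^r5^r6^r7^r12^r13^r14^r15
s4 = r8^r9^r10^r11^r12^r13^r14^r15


s1=1, s2=0, s3=1, s4=0

Syndrome = 5 (error at position 5)


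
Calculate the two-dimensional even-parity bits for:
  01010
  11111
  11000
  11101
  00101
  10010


Row parities: 010000
Column parities: 00111

Row P: 010000, Col P: 00111, Corner: 1


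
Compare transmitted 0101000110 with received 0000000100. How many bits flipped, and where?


XOR: 0101000010

3 error(s) at position(s): 1, 3, 8


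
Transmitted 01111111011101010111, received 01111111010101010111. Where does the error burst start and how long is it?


XOR: 00000000001000000000

Burst at position 10, length 1


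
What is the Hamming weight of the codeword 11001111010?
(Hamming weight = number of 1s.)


Counting 1s in 11001111010

7


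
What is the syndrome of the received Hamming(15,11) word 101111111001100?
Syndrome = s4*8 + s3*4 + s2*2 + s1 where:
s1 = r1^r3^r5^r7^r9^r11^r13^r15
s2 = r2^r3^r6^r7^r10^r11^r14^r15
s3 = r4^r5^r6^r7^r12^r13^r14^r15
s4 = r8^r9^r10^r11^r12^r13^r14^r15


s1=0, s2=1, s3=0, s4=0

Syndrome = 2 (error at position 2)


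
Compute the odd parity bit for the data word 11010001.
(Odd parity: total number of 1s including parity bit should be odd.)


Number of 1s in data: 4
Parity bit: 1

1


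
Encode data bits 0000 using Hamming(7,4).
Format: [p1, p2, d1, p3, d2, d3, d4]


Parity bits: p1=0, p2=0, p3=0

0000000


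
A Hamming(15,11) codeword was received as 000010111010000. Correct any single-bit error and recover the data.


Syndrome = 8: error at position 8

Data: 01011010000 (corrected bit 8)


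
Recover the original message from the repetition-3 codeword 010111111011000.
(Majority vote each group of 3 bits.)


Groups: 010, 111, 111, 011, 000
Majority votes: 01110

01110


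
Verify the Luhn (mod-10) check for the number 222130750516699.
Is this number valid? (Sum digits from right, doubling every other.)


Luhn sum = 50
50 mod 10 = 0

Valid (Luhn sum mod 10 = 0)


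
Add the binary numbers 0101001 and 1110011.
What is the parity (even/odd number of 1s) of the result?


0101001 = 41
1110011 = 115
Sum = 156 = 10011100
1s count = 4

even parity (4 ones in 10011100)


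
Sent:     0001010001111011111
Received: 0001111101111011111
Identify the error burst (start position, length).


XOR: 0000101100000000000

Burst at position 4, length 4


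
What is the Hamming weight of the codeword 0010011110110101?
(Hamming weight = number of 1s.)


Counting 1s in 0010011110110101

9


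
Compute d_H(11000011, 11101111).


XOR: 00101100
Count of 1s: 3

3


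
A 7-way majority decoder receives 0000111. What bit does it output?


Ones: 3 out of 7
Threshold: 4

0 (3/7 voted 1)


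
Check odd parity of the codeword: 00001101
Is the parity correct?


Number of 1s: 3

Yes, parity is correct (3 ones)


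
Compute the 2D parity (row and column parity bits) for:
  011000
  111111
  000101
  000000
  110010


Row parities: 00001
Column parities: 010000

Row P: 00001, Col P: 010000, Corner: 1


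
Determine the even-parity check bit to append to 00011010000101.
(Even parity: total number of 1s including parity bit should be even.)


Number of 1s in data: 5
Parity bit: 1

1


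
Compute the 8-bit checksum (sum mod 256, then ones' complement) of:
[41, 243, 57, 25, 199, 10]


Sum = 575 mod 256 = 63
Complement = 192

192


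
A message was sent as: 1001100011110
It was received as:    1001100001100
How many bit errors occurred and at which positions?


XOR: 0000000010010

2 error(s) at position(s): 8, 11


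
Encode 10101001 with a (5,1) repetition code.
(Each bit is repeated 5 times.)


Each bit -> 5 copies

1111100000111110000011111000000000011111


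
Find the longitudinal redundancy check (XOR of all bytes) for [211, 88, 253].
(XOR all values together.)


XOR chain: 211 ^ 88 ^ 253 = 118

118


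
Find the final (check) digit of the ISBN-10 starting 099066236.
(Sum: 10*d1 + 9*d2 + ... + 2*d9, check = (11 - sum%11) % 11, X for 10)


Weighted sum: 248
248 mod 11 = 6

Check digit: 5


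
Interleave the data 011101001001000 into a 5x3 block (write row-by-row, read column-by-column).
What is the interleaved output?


Matrix:
  011
  101
  001
  001
  000
Read columns: 010001000011110

010001000011110


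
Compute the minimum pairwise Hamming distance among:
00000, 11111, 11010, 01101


Comparing all pairs, minimum distance: 2
Can detect 1 errors, correct 0 errors

2


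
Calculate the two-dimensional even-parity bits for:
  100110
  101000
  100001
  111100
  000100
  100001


Row parities: 100010
Column parities: 110110

Row P: 100010, Col P: 110110, Corner: 0


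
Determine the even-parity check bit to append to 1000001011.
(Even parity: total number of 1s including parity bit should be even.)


Number of 1s in data: 4
Parity bit: 0

0


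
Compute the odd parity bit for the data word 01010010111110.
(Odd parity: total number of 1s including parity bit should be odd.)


Number of 1s in data: 8
Parity bit: 1

1


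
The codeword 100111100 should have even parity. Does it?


Number of 1s: 5

No, parity error (5 ones)


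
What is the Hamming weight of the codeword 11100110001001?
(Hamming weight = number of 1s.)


Counting 1s in 11100110001001

7


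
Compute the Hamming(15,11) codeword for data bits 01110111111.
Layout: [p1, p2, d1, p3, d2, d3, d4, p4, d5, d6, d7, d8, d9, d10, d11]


Parity bits: p1=1, p2=0, p3=1, p4=0

100111100111111


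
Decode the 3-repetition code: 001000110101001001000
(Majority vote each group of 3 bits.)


Groups: 001, 000, 110, 101, 001, 001, 000
Majority votes: 0011000

0011000


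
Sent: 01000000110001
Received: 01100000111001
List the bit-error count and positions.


XOR: 00100000001000

2 error(s) at position(s): 2, 10


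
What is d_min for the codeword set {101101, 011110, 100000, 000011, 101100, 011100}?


Comparing all pairs, minimum distance: 1
Can detect 0 errors, correct 0 errors

1


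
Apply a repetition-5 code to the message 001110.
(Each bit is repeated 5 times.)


Each bit -> 5 copies

000000000011111111111111100000


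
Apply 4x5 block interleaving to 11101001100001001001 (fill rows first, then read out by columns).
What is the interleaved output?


Matrix:
  11101
  00110
  00010
  01001
Read columns: 10001001110001101001

10001001110001101001


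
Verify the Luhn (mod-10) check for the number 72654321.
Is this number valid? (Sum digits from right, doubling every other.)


Luhn sum = 31
31 mod 10 = 1

Invalid (Luhn sum mod 10 = 1)


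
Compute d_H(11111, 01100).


XOR: 10011
Count of 1s: 3

3


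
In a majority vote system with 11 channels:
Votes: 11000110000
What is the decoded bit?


Ones: 4 out of 11
Threshold: 6

0 (4/11 voted 1)


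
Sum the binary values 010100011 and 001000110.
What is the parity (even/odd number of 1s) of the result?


010100011 = 163
001000110 = 70
Sum = 233 = 11101001
1s count = 5

odd parity (5 ones in 11101001)


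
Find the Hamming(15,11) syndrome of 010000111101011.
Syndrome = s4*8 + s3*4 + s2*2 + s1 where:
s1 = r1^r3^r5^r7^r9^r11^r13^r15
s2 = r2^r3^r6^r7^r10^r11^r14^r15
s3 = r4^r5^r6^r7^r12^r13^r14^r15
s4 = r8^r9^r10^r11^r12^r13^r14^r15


s1=1, s2=1, s3=0, s4=0

Syndrome = 3 (error at position 3)


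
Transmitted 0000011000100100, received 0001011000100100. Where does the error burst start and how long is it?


XOR: 0001000000000000

Burst at position 3, length 1


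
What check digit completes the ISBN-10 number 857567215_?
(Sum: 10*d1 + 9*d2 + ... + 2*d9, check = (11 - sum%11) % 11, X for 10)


Weighted sum: 308
308 mod 11 = 0

Check digit: 0


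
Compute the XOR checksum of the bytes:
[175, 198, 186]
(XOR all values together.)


XOR chain: 175 ^ 198 ^ 186 = 211

211


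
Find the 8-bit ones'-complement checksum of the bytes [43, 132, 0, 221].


Sum = 396 mod 256 = 140
Complement = 115

115


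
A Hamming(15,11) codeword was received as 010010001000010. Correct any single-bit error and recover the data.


Syndrome = 0: no error detected

Data: 01001000010 (no errors)


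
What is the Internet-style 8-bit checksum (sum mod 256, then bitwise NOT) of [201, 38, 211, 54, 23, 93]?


Sum = 620 mod 256 = 108
Complement = 147

147


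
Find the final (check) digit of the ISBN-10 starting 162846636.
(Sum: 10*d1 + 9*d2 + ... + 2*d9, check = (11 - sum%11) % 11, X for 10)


Weighted sum: 235
235 mod 11 = 4

Check digit: 7


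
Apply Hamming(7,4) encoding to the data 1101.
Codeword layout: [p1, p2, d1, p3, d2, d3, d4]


Parity bits: p1=1, p2=0, p3=0

1010101


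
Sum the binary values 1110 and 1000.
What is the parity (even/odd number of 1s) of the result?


1110 = 14
1000 = 8
Sum = 22 = 10110
1s count = 3

odd parity (3 ones in 10110)


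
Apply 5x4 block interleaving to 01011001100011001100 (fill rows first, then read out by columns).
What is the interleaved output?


Matrix:
  0101
  1001
  1000
  1100
  1100
Read columns: 01111100110000011000

01111100110000011000


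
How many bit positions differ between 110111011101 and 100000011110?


XOR: 010111000011
Count of 1s: 6

6


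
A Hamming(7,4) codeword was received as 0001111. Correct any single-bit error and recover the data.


Syndrome = 0: no error detected

Data: 0111 (no errors)


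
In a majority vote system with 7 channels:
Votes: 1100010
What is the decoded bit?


Ones: 3 out of 7
Threshold: 4

0 (3/7 voted 1)


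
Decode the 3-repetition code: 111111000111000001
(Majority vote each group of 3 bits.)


Groups: 111, 111, 000, 111, 000, 001
Majority votes: 110100

110100


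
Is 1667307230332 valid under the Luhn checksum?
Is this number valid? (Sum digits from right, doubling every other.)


Luhn sum = 43
43 mod 10 = 3

Invalid (Luhn sum mod 10 = 3)


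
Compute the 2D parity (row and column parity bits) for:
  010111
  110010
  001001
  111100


Row parities: 0100
Column parities: 010000

Row P: 0100, Col P: 010000, Corner: 1


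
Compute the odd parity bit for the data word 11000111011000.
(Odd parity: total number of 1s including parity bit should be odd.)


Number of 1s in data: 7
Parity bit: 0

0
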